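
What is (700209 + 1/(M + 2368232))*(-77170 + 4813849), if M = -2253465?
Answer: 380643722577544416/114767 ≈ 3.3167e+12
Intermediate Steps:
(700209 + 1/(M + 2368232))*(-77170 + 4813849) = (700209 + 1/(-2253465 + 2368232))*(-77170 + 4813849) = (700209 + 1/114767)*4736679 = (80360886304/114767)*4736679 = 380643722577544416/114767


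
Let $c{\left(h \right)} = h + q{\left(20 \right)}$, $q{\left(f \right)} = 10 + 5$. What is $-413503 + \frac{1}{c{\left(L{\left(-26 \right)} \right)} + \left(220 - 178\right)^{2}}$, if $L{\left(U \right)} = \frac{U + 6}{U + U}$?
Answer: $- \frac{9565151383}{23132} \approx -4.135 \cdot 10^{5}$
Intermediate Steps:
$q{\left(f \right)} = 15$
$L{\left(U \right)} = \frac{6 + U}{2 U}$
$c{\left(h \right)} = 15 + h$ ($c{\left(h \right)} = h + 15 = 15 + h$)
$-413503 + \frac{1}{c{\left(L{\left(-26 \right)} \right)} + \left(220 - 178\right)^{2}} = -413503 + \frac{1}{\left(15 + \frac{6 - 26}{2 \left(-26\right)}\right) + \left(220 - 178\right)^{2}} = -413503 + \frac{1}{\left(15 + \frac{1}{2} \left(- \frac{1}{26}\right) \left(-20\right)\right) + 42^{2}} = -413503 + \frac{1}{\left(15 + \frac{5}{13}\right) + 1764} = -413503 + \frac{1}{\frac{200}{13} + 1764} = -413503 + \frac{1}{\frac{23132}{13}} = -413503 + \frac{13}{23132} = - \frac{9565151383}{23132}$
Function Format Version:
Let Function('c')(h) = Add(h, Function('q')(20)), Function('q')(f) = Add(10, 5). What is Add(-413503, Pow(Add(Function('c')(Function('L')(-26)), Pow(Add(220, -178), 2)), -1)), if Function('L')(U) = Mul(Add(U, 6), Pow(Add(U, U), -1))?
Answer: Rational(-9565151383, 23132) ≈ -4.1350e+5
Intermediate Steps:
Function('q')(f) = 15
Function('L')(U) = Mul(Rational(1, 2), Pow(U, -1), Add(6, U)) (Function('L')(U) = Mul(Add(6, U), Pow(Mul(2, U), -1)) = Mul(Add(6, U), Mul(Rational(1, 2), Pow(U, -1))) = Mul(Rational(1, 2), Pow(U, -1), Add(6, U)))
Function('c')(h) = Add(15, h) (Function('c')(h) = Add(h, 15) = Add(15, h))
Add(-413503, Pow(Add(Function('c')(Function('L')(-26)), Pow(Add(220, -178), 2)), -1)) = Add(-413503, Pow(Add(Add(15, Mul(Rational(1, 2), Pow(-26, -1), Add(6, -26))), Pow(Add(220, -178), 2)), -1)) = Add(-413503, Pow(Add(Add(15, Mul(Rational(1, 2), Rational(-1, 26), -20)), Pow(42, 2)), -1)) = Add(-413503, Pow(Add(Add(15, Rational(5, 13)), 1764), -1)) = Add(-413503, Pow(Add(Rational(200, 13), 1764), -1)) = Add(-413503, Pow(Rational(23132, 13), -1)) = Add(-413503, Rational(13, 23132)) = Rational(-9565151383, 23132)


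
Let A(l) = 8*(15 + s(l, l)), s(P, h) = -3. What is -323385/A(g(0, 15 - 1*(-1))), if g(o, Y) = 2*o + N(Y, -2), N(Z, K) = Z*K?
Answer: -107795/32 ≈ -3368.6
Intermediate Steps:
N(Z, K) = K*Z
g(o, Y) = -2*Y + 2*o (g(o, Y) = 2*o - 2*Y = -2*Y + 2*o)
A(l) = 96 (A(l) = 8*(15 - 3) = 8*12 = 96)
-323385/A(g(0, 15 - 1*(-1))) = -323385/96 = -323385*1/96 = -107795/32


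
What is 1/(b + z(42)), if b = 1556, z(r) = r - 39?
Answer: 1/1559 ≈ 0.00064144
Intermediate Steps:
z(r) = -39 + r
1/(b + z(42)) = 1/(1556 + (-39 + 42)) = 1/(1556 + 3) = 1/1559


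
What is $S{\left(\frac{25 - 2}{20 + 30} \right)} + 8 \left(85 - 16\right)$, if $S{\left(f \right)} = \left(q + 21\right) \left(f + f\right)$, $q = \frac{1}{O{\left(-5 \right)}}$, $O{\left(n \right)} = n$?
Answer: $\frac{71392}{125} \approx 571.14$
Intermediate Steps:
$q = - \frac{1}{5}$ ($q = \frac{1}{-5} = - \frac{1}{5} \approx -0.2$)
$S{\left(f \right)} = \frac{208 f}{5}$ ($S{\left(f \right)} = \left(- \frac{1}{5} + 21\right) \left(f + f\right) = \frac{104 \cdot 2 f}{5} = \frac{208 f}{5}$)
$S{\left(\frac{25 - 2}{20 + 30} \right)} + 8 \left(85 - 16\right) = \frac{208 \frac{25 - 2}{20 + 30}}{5} + 8 \left(85 - 16\right) = \frac{208 \cdot \frac{23}{50}}{5} + 8 \left(85 - 16\right) = \frac{208 \cdot 23 \cdot \frac{1}{50}}{5} + 8 \cdot 69 = \frac{208}{5} \cdot \frac{23}{50} + 552 = \frac{2392}{125} + 552 = \frac{71392}{125}$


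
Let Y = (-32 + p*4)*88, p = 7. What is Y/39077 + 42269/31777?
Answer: 38152563/28877903 ≈ 1.3212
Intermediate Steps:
Y = -352 (Y = (-32 + 7*4)*88 = (-32 + 28)*88 = -4*88 = -352)
Y/39077 + 42269/31777 = -352/39077 + 42269/31777 = -352*1/39077 + 42269*(1/31777) = -352/39077 + 983/739 = 38152563/28877903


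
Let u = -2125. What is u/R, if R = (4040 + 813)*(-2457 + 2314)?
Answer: 2125/693979 ≈ 0.0030621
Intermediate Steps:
R = -693979 (R = 4853*(-143) = -693979)
u/R = -2125/(-693979) = -2125*(-1/693979) = 2125/693979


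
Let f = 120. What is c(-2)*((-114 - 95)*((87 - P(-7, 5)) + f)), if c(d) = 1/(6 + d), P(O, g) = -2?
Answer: -43681/4 ≈ -10920.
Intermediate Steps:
c(-2)*((-114 - 95)*((87 - P(-7, 5)) + f)) = ((-114 - 95)*((87 - 1*(-2)) + 120))/(6 - 2) = (-209*((87 + 2) + 120))/4 = (-209*(89 + 120))/4 = (-209*209)/4 = (¼)*(-43681) = -43681/4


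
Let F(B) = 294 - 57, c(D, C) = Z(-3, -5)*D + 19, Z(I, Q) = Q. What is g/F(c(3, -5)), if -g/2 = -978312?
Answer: 652208/79 ≈ 8255.8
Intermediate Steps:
c(D, C) = 19 - 5*D (c(D, C) = -5*D + 19 = 19 - 5*D)
g = 1956624 (g = -2*(-978312) = 1956624)
F(B) = 237
g/F(c(3, -5)) = 1956624/237 = 1956624*(1/237) = 652208/79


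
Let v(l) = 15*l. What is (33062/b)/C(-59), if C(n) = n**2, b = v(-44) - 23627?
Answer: -33062/84543047 ≈ -0.00039107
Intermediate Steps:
b = -24287 (b = 15*(-44) - 23627 = -660 - 23627 = -24287)
(33062/b)/C(-59) = (33062/(-24287))/((-59)**2) = (33062*(-1/24287))/3481 = -33062/24287*1/3481 = -33062/84543047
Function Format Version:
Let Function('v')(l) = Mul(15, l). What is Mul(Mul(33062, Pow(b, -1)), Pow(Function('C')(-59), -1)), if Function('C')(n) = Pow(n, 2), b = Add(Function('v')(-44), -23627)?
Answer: Rational(-33062, 84543047) ≈ -0.00039107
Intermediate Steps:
b = -24287 (b = Add(Mul(15, -44), -23627) = Add(-660, -23627) = -24287)
Mul(Mul(33062, Pow(b, -1)), Pow(Function('C')(-59), -1)) = Mul(Mul(33062, Pow(-24287, -1)), Pow(Pow(-59, 2), -1)) = Mul(Mul(33062, Rational(-1, 24287)), Pow(3481, -1)) = Mul(Rational(-33062, 24287), Rational(1, 3481)) = Rational(-33062, 84543047)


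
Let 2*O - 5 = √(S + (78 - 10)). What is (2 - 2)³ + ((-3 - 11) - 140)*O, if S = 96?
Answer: -385 - 154*√41 ≈ -1371.1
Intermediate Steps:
O = 5/2 + √41 (O = 5/2 + √(96 + (78 - 10))/2 = 5/2 + √(96 + 68)/2 = 5/2 + √164/2 = 5/2 + (2*√41)/2 = 5/2 + √41 ≈ 8.9031)
(2 - 2)³ + ((-3 - 11) - 140)*O = (2 - 2)³ + ((-3 - 11) - 140)*(5/2 + √41) = 0³ + (-14 - 140)*(5/2 + √41) = 0 - 154*(5/2 + √41) = 0 + (-385 - 154*√41) = -385 - 154*√41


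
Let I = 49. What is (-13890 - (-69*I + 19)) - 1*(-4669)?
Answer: -5859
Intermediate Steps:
(-13890 - (-69*I + 19)) - 1*(-4669) = (-13890 - (-69*49 + 19)) - 1*(-4669) = (-13890 - (-3381 + 19)) + 4669 = (-13890 - 1*(-3362)) + 4669 = (-13890 + 3362) + 4669 = -10528 + 4669 = -5859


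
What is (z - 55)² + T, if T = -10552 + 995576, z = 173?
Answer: 998948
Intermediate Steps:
T = 985024
(z - 55)² + T = (173 - 55)² + 985024 = 118² + 985024 = 13924 + 985024 = 998948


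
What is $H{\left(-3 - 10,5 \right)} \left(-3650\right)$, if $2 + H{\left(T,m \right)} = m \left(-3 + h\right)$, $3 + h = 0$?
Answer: $116800$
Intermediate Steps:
$h = -3$ ($h = -3 + 0 = -3$)
$H{\left(T,m \right)} = -2 - 6 m$ ($H{\left(T,m \right)} = -2 + m \left(-3 - 3\right) = -2 + m \left(-6\right) = -2 - 6 m$)
$H{\left(-3 - 10,5 \right)} \left(-3650\right) = \left(-2 - 30\right) \left(-3650\right) = \left(-32\right) \left(-3650\right) = 116800$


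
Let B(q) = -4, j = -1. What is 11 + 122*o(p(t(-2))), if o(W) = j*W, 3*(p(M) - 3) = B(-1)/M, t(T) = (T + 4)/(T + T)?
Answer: -2041/3 ≈ -680.33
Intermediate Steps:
t(T) = (4 + T)/(2*T) (t(T) = (4 + T)/((2*T)) = (4 + T)*(1/(2*T)) = (4 + T)/(2*T))
p(M) = 3 - 4/(3*M) (p(M) = 3 + (-4/M)/3 = 3 - 4/(3*M))
o(W) = -W
11 + 122*o(p(t(-2))) = 11 + 122*(-(3 - 4*(-4/(4 - 2))/3)) = 11 + 122*(-(3 - 4/(3*((1/2)*(-1/2)*2)))) = 11 + 122*(-(3 - 4/(3*(-1/2)))) = 11 + 122*(-(3 - 4/3*(-2))) = 11 + 122*(-(3 + 8/3)) = 11 + 122*(-1*17/3) = 11 + 122*(-17/3) = 11 - 2074/3 = -2041/3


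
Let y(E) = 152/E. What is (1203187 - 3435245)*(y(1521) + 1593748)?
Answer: -5410711396789880/1521 ≈ -3.5573e+12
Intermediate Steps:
(1203187 - 3435245)*(y(1521) + 1593748) = (1203187 - 3435245)*(152/1521 + 1593748) = -2232058*(152*(1/1521) + 1593748) = -2232058*(152/1521 + 1593748) = -2232058*2424090860/1521 = -5410711396789880/1521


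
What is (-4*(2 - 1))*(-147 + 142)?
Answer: 20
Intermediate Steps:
(-4*(2 - 1))*(-147 + 142) = -4*1*(-5) = -4*(-5) = 20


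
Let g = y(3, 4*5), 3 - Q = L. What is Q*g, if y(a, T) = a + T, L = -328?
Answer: 7613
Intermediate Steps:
Q = 331 (Q = 3 - 1*(-328) = 3 + 328 = 331)
y(a, T) = T + a
g = 23 (g = 4*5 + 3 = 20 + 3 = 23)
Q*g = 331*23 = 7613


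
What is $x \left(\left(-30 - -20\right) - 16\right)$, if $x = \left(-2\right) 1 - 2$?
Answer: $104$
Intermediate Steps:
$x = -4$ ($x = -2 - 2 = -4$)
$x \left(\left(-30 - -20\right) - 16\right) = - 4 \left(\left(-30 - -20\right) - 16\right) = - 4 \left(\left(-30 + 20\right) - 16\right) = - 4 \left(-10 - 16\right) = \left(-4\right) \left(-26\right) = 104$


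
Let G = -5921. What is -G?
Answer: 5921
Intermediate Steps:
-G = -1*(-5921) = 5921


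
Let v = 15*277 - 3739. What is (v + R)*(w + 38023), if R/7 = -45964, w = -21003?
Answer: -5469070640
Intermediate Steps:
v = 416 (v = 4155 - 3739 = 416)
R = -321748 (R = 7*(-45964) = -321748)
(v + R)*(w + 38023) = (416 - 321748)*(-21003 + 38023) = -321332*17020 = -5469070640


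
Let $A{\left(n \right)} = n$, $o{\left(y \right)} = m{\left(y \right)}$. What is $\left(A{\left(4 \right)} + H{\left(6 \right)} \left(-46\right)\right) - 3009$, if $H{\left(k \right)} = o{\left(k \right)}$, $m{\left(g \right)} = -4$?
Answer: $-2821$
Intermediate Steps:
$o{\left(y \right)} = -4$
$H{\left(k \right)} = -4$
$\left(A{\left(4 \right)} + H{\left(6 \right)} \left(-46\right)\right) - 3009 = \left(4 - -184\right) - 3009 = \left(4 + 184\right) - 3009 = 188 - 3009 = -2821$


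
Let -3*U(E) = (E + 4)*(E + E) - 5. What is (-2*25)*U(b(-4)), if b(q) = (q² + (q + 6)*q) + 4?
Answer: 18950/3 ≈ 6316.7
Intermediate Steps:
b(q) = 4 + q² + q*(6 + q) (b(q) = (q² + (6 + q)*q) + 4 = (q² + q*(6 + q)) + 4 = 4 + q² + q*(6 + q))
U(E) = 5/3 - 2*E*(4 + E)/3 (U(E) = -((E + 4)*(E + E) - 5)/3 = -((4 + E)*(2*E) - 5)/3 = -(2*E*(4 + E) - 5)/3 = -(-5 + 2*E*(4 + E))/3 = 5/3 - 2*E*(4 + E)/3)
(-2*25)*U(b(-4)) = (-2*25)*(5/3 - 8*(4 + 2*(-4)² + 6*(-4))/3 - 2*(4 + 2*(-4)² + 6*(-4))²/3) = -50*(5/3 - 8*(4 + 2*16 - 24)/3 - 2*(4 + 2*16 - 24)²/3) = -50*(5/3 - 8*(4 + 32 - 24)/3 - 2*(4 + 32 - 24)²/3) = -50*(5/3 - 8/3*12 - ⅔*12²) = -50*(5/3 - 32 - ⅔*144) = -50*(5/3 - 32 - 96) = -50*(-379/3) = 18950/3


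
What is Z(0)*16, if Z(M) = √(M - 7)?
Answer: 16*I*√7 ≈ 42.332*I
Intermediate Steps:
Z(M) = √(-7 + M)
Z(0)*16 = √(-7 + 0)*16 = √(-7)*16 = (I*√7)*16 = 16*I*√7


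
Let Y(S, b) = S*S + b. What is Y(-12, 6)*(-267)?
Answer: -40050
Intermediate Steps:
Y(S, b) = b + S**2 (Y(S, b) = S**2 + b = b + S**2)
Y(-12, 6)*(-267) = (6 + (-12)**2)*(-267) = (6 + 144)*(-267) = 150*(-267) = -40050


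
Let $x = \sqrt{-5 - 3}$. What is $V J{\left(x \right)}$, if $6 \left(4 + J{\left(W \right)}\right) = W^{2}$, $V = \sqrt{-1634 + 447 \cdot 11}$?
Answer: $- \frac{112 \sqrt{67}}{3} \approx -305.59$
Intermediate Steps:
$V = 7 \sqrt{67}$ ($V = \sqrt{-1634 + 4917} = \sqrt{3283} = 7 \sqrt{67} \approx 57.297$)
$x = 2 i \sqrt{2}$ ($x = \sqrt{-8} = 2 i \sqrt{2} \approx 2.8284 i$)
$J{\left(W \right)} = -4 + \frac{W^{2}}{6}$
$V J{\left(x \right)} = 7 \sqrt{67} \left(-4 + \frac{\left(2 i \sqrt{2}\right)^{2}}{6}\right) = 7 \sqrt{67} \left(-4 + \frac{1}{6} \left(-8\right)\right) = 7 \sqrt{67} \left(-4 - \frac{4}{3}\right) = 7 \sqrt{67} \left(- \frac{16}{3}\right) = - \frac{112 \sqrt{67}}{3}$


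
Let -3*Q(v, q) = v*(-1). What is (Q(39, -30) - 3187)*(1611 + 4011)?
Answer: -17844228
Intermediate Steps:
Q(v, q) = v/3 (Q(v, q) = -v*(-1)/3 = -(-1)*v/3 = v/3)
(Q(39, -30) - 3187)*(1611 + 4011) = ((⅓)*39 - 3187)*(1611 + 4011) = (13 - 3187)*5622 = -3174*5622 = -17844228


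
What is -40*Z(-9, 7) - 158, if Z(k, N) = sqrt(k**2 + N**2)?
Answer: -158 - 40*sqrt(130) ≈ -614.07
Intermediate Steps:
Z(k, N) = sqrt(N**2 + k**2)
-40*Z(-9, 7) - 158 = -40*sqrt(7**2 + (-9)**2) - 158 = -40*sqrt(49 + 81) - 158 = -40*sqrt(130) - 158 = -158 - 40*sqrt(130)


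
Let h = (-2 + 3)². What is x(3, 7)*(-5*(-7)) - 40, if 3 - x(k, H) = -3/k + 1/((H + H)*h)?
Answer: 195/2 ≈ 97.500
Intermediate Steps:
h = 1 (h = 1² = 1)
x(k, H) = 3 + 3/k - 1/(2*H) (x(k, H) = 3 - (-3/k + 1/((H + H)*1)) = 3 - (-3/k + 1/(2*H)) = 3 - (1/(2*H) - 3/k) = 3 + (3/k - 1/(2*H)) = 3 + 3/k - 1/(2*H))
x(3, 7)*(-5*(-7)) - 40 = (3 + 3/3 - ½/7)*(-5*(-7)) - 40 = (3 + 3*(⅓) - ½*⅐)*35 - 40 = (3 + 1 - 1/14)*35 - 40 = (55/14)*35 - 40 = 275/2 - 40 = 195/2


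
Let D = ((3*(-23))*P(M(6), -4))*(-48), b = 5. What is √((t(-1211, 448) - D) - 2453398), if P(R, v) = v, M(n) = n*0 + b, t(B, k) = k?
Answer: 3*I*√271078 ≈ 1562.0*I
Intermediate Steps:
M(n) = 5 (M(n) = n*0 + 5 = 0 + 5 = 5)
D = -13248 (D = ((3*(-23))*(-4))*(-48) = -69*(-4)*(-48) = 276*(-48) = -13248)
√((t(-1211, 448) - D) - 2453398) = √((448 - 1*(-13248)) - 2453398) = √((448 + 13248) - 2453398) = √(13696 - 2453398) = √(-2439702) = 3*I*√271078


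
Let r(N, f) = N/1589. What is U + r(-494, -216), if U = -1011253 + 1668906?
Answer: 1045010123/1589 ≈ 6.5765e+5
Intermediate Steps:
r(N, f) = N/1589 (r(N, f) = N*(1/1589) = N/1589)
U = 657653
U + r(-494, -216) = 657653 + (1/1589)*(-494) = 657653 - 494/1589 = 1045010123/1589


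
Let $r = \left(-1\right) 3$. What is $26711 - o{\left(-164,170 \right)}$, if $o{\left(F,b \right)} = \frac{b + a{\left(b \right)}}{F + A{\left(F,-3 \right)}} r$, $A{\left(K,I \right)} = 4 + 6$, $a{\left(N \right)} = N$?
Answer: $\frac{2056237}{77} \approx 26704.0$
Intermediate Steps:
$A{\left(K,I \right)} = 10$
$r = -3$
$o{\left(F,b \right)} = - \frac{6 b}{10 + F}$ ($o{\left(F,b \right)} = \frac{b + b}{F + 10} \left(-3\right) = \frac{2 b}{10 + F} \left(-3\right) = - \frac{6 b}{10 + F}$)
$26711 - o{\left(-164,170 \right)} = 26711 - \left(-6\right) 170 \frac{1}{10 - 164} = 26711 - \left(-6\right) 170 \frac{1}{-154} = 26711 - \left(-6\right) 170 \left(- \frac{1}{154}\right) = 26711 - \frac{510}{77} = \frac{2056237}{77}$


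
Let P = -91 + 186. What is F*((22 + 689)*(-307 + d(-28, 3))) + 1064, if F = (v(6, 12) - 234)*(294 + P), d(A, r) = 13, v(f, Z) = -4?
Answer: 19352786852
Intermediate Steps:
P = 95
F = -92582 (F = (-4 - 234)*(294 + 95) = -238*389 = -92582)
F*((22 + 689)*(-307 + d(-28, 3))) + 1064 = -92582*(22 + 689)*(-307 + 13) + 1064 = -65825802*(-294) + 1064 = -92582*(-209034) + 1064 = 19352785788 + 1064 = 19352786852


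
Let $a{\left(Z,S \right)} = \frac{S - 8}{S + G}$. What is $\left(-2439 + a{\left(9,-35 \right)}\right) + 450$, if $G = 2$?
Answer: $- \frac{65594}{33} \approx -1987.7$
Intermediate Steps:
$a{\left(Z,S \right)} = \frac{-8 + S}{2 + S}$ ($a{\left(Z,S \right)} = \frac{S - 8}{S + 2} = \frac{-8 + S}{2 + S}$)
$\left(-2439 + a{\left(9,-35 \right)}\right) + 450 = \left(-2439 + \frac{-8 - 35}{2 - 35}\right) + 450 = \left(-2439 + \frac{1}{-33} \left(-43\right)\right) + 450 = \left(-2439 - - \frac{43}{33}\right) + 450 = \left(-2439 + \frac{43}{33}\right) + 450 = - \frac{80444}{33} + 450 = - \frac{65594}{33}$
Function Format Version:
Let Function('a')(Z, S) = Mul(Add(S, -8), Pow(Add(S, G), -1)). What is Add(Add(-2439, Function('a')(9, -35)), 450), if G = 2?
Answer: Rational(-65594, 33) ≈ -1987.7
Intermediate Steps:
Function('a')(Z, S) = Mul(Pow(Add(2, S), -1), Add(-8, S)) (Function('a')(Z, S) = Mul(Add(S, -8), Pow(Add(S, 2), -1)) = Mul(Add(-8, S), Pow(Add(2, S), -1)) = Mul(Pow(Add(2, S), -1), Add(-8, S)))
Add(Add(-2439, Function('a')(9, -35)), 450) = Add(Add(-2439, Mul(Pow(Add(2, -35), -1), Add(-8, -35))), 450) = Add(Add(-2439, Mul(Pow(-33, -1), -43)), 450) = Add(Add(-2439, Mul(Rational(-1, 33), -43)), 450) = Add(Add(-2439, Rational(43, 33)), 450) = Add(Rational(-80444, 33), 450) = Rational(-65594, 33)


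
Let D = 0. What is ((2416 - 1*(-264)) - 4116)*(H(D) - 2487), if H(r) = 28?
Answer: 3531124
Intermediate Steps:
((2416 - 1*(-264)) - 4116)*(H(D) - 2487) = ((2416 - 1*(-264)) - 4116)*(28 - 2487) = ((2416 + 264) - 4116)*(-2459) = (2680 - 4116)*(-2459) = -1436*(-2459) = 3531124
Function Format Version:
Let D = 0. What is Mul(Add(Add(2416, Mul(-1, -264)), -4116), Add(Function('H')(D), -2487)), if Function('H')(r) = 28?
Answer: 3531124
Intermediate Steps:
Mul(Add(Add(2416, Mul(-1, -264)), -4116), Add(Function('H')(D), -2487)) = Mul(Add(Add(2416, Mul(-1, -264)), -4116), Add(28, -2487)) = Mul(Add(Add(2416, 264), -4116), -2459) = Mul(Add(2680, -4116), -2459) = Mul(-1436, -2459) = 3531124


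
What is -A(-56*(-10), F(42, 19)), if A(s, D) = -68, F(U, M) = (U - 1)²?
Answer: 68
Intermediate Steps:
F(U, M) = (-1 + U)²
-A(-56*(-10), F(42, 19)) = -1*(-68) = 68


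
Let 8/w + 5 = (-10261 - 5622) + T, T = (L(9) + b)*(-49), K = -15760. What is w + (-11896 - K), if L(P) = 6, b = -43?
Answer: 54385792/14075 ≈ 3864.0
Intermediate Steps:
T = 1813 (T = (6 - 43)*(-49) = -37*(-49) = 1813)
w = -8/14075 (w = 8/(-5 + ((-10261 - 5622) + 1813)) = 8/(-5 + (-15883 + 1813)) = 8/(-5 - 14070) = 8/(-14075) = 8*(-1/14075) = -8/14075 ≈ -0.00056838)
w + (-11896 - K) = -8/14075 + (-11896 - 1*(-15760)) = -8/14075 + (-11896 + 15760) = -8/14075 + 3864 = 54385792/14075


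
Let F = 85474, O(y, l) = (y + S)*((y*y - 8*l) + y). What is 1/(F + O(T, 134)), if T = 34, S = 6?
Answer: 1/90194 ≈ 1.1087e-5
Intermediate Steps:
O(y, l) = (6 + y)*(y + y² - 8*l) (O(y, l) = (y + 6)*((y*y - 8*l) + y) = (6 + y)*((y² - 8*l) + y) = (6 + y)*(y + y² - 8*l))
1/(F + O(T, 134)) = 1/(85474 + (34³ - 48*134 + 6*34 + 7*34² - 8*134*34)) = 1/(85474 + (39304 - 6432 + 204 + 7*1156 - 36448)) = 1/(85474 + (39304 - 6432 + 204 + 8092 - 36448)) = 1/(85474 + 4720) = 1/90194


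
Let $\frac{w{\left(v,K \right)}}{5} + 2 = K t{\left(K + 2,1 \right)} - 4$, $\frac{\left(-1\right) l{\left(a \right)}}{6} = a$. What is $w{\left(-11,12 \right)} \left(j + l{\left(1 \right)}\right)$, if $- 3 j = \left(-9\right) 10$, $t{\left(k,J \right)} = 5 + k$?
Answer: $26640$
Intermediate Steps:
$l{\left(a \right)} = - 6 a$
$j = 30$ ($j = - \frac{\left(-9\right) 10}{3} = \left(- \frac{1}{3}\right) \left(-90\right) = 30$)
$w{\left(v,K \right)} = -30 + 5 K \left(7 + K\right)$ ($w{\left(v,K \right)} = -10 + 5 \left(K \left(5 + \left(K + 2\right)\right) - 4\right) = -10 + 5 \left(K \left(5 + \left(2 + K\right)\right) - 4\right) = -10 + 5 \left(K \left(7 + K\right) - 4\right) = -10 + 5 \left(-4 + K \left(7 + K\right)\right) = -10 + \left(-20 + 5 K \left(7 + K\right)\right) = -30 + 5 K \left(7 + K\right)$)
$w{\left(-11,12 \right)} \left(j + l{\left(1 \right)}\right) = \left(-30 + 5 \cdot 12 \left(7 + 12\right)\right) \left(30 - 6\right) = \left(-30 + 5 \cdot 12 \cdot 19\right) \left(30 - 6\right) = \left(-30 + 1140\right) 24 = 1110 \cdot 24 = 26640$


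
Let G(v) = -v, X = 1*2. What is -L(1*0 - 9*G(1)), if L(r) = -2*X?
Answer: 4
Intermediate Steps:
X = 2
L(r) = -4 (L(r) = -2*2 = -4)
-L(1*0 - 9*G(1)) = -1*(-4) = 4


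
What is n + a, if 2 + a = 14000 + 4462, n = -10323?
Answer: 8137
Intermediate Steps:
a = 18460 (a = -2 + (14000 + 4462) = -2 + 18462 = 18460)
n + a = -10323 + 18460 = 8137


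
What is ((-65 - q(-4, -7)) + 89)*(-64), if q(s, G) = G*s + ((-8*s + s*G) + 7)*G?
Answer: -29760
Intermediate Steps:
q(s, G) = G*s + G*(7 - 8*s + G*s) (q(s, G) = G*s + ((-8*s + G*s) + 7)*G = G*s + (7 - 8*s + G*s)*G = G*s + G*(7 - 8*s + G*s))
((-65 - q(-4, -7)) + 89)*(-64) = ((-65 - (-7)*(7 - 7*(-4) - 7*(-4))) + 89)*(-64) = ((-65 - (-7)*(7 + 28 + 28)) + 89)*(-64) = ((-65 - (-7)*63) + 89)*(-64) = ((-65 - 1*(-441)) + 89)*(-64) = ((-65 + 441) + 89)*(-64) = (376 + 89)*(-64) = 465*(-64) = -29760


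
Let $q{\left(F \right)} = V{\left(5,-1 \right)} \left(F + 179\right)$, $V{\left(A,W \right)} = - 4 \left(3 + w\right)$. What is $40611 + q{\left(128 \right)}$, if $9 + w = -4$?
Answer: $52891$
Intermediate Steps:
$w = -13$ ($w = -9 - 4 = -13$)
$V{\left(A,W \right)} = 40$ ($V{\left(A,W \right)} = - 4 \left(3 - 13\right) = \left(-4\right) \left(-10\right) = 40$)
$q{\left(F \right)} = 7160 + 40 F$ ($q{\left(F \right)} = 40 \left(F + 179\right) = 40 \left(179 + F\right) = 7160 + 40 F$)
$40611 + q{\left(128 \right)} = 40611 + \left(7160 + 40 \cdot 128\right) = 40611 + \left(7160 + 5120\right) = 40611 + 12280 = 52891$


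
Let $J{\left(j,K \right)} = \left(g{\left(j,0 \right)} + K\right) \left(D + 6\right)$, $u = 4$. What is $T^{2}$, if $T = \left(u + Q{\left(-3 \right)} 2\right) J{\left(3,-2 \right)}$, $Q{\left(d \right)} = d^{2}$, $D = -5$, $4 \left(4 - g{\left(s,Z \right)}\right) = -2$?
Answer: $3025$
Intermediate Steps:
$g{\left(s,Z \right)} = \frac{9}{2}$ ($g{\left(s,Z \right)} = 4 - - \frac{1}{2} = 4 + \frac{1}{2} = \frac{9}{2}$)
$J{\left(j,K \right)} = \frac{9}{2} + K$ ($J{\left(j,K \right)} = \left(\frac{9}{2} + K\right) \left(-5 + 6\right) = \left(\frac{9}{2} + K\right) 1 = \frac{9}{2} + K$)
$T = 55$ ($T = \left(4 + \left(-3\right)^{2} \cdot 2\right) \left(\frac{9}{2} - 2\right) = \left(4 + 9 \cdot 2\right) \frac{5}{2} = \left(4 + 18\right) \frac{5}{2} = 22 \cdot \frac{5}{2} = 55$)
$T^{2} = 55^{2} = 3025$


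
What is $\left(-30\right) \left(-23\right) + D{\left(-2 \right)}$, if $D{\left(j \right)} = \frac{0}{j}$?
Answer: $690$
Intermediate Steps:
$D{\left(j \right)} = 0$
$\left(-30\right) \left(-23\right) + D{\left(-2 \right)} = \left(-30\right) \left(-23\right) + 0 = 690 + 0 = 690$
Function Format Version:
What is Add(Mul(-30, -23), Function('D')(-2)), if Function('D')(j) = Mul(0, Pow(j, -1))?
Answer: 690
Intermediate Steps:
Function('D')(j) = 0
Add(Mul(-30, -23), Function('D')(-2)) = Add(Mul(-30, -23), 0) = Add(690, 0) = 690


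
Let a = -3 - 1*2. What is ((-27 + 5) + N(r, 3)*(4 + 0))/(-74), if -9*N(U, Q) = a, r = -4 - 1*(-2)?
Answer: 89/333 ≈ 0.26727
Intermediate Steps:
r = -2 (r = -4 + 2 = -2)
a = -5 (a = -3 - 2 = -5)
N(U, Q) = 5/9 (N(U, Q) = -1/9*(-5) = 5/9)
((-27 + 5) + N(r, 3)*(4 + 0))/(-74) = ((-27 + 5) + 5*(4 + 0)/9)/(-74) = (-22 + (5/9)*4)*(-1/74) = (-22 + 20/9)*(-1/74) = -178/9*(-1/74) = 89/333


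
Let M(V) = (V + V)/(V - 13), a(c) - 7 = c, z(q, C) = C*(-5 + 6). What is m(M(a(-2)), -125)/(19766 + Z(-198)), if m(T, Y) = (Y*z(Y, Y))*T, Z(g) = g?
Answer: -78125/78272 ≈ -0.99812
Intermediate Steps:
z(q, C) = C (z(q, C) = C*1 = C)
a(c) = 7 + c
M(V) = 2*V/(-13 + V) (M(V) = (2*V)/(-13 + V) = 2*V/(-13 + V))
m(T, Y) = T*Y**2 (m(T, Y) = (Y*Y)*T = Y**2*T = T*Y**2)
m(M(a(-2)), -125)/(19766 + Z(-198)) = ((2*(7 - 2)/(-13 + (7 - 2)))*(-125)**2)/(19766 - 198) = ((2*5/(-13 + 5))*15625)/19568 = ((2*5/(-8))*15625)*(1/19568) = ((2*5*(-1/8))*15625)*(1/19568) = -5/4*15625*(1/19568) = -78125/4*1/19568 = -78125/78272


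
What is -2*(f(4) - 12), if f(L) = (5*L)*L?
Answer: -136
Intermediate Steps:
f(L) = 5*L**2
-2*(f(4) - 12) = -2*(5*4**2 - 12) = -2*(5*16 - 12) = -2*(80 - 12) = -2*68 = -136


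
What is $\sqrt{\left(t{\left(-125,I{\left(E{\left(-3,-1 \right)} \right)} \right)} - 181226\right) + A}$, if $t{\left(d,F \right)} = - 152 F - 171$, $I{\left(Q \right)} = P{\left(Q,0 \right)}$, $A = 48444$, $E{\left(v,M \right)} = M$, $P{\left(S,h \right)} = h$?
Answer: $i \sqrt{132953} \approx 364.63 i$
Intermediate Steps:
$I{\left(Q \right)} = 0$
$t{\left(d,F \right)} = -171 - 152 F$
$\sqrt{\left(t{\left(-125,I{\left(E{\left(-3,-1 \right)} \right)} \right)} - 181226\right) + A} = \sqrt{\left(\left(-171 - 0\right) - 181226\right) + 48444} = \sqrt{\left(\left(-171 + 0\right) - 181226\right) + 48444} = \sqrt{\left(-171 - 181226\right) + 48444} = \sqrt{-181397 + 48444} = \sqrt{-132953} = i \sqrt{132953}$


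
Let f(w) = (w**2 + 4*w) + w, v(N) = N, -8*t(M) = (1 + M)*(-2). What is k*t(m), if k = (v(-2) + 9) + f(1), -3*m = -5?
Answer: 26/3 ≈ 8.6667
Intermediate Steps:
m = 5/3 (m = -1/3*(-5) = 5/3 ≈ 1.6667)
t(M) = 1/4 + M/4 (t(M) = -(1 + M)*(-2)/8 = -(-2 - 2*M)/8 = 1/4 + M/4)
f(w) = w**2 + 5*w
k = 13 (k = (-2 + 9) + 1*(5 + 1) = 7 + 1*6 = 7 + 6 = 13)
k*t(m) = 13*(1/4 + (1/4)*(5/3)) = 13*(1/4 + 5/12) = 13*(2/3) = 26/3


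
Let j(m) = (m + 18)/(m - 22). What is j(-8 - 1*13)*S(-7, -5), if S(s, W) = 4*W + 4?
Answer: -48/43 ≈ -1.1163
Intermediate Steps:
S(s, W) = 4 + 4*W
j(m) = (18 + m)/(-22 + m)
j(-8 - 1*13)*S(-7, -5) = ((18 + (-8 - 1*13))/(-22 + (-8 - 1*13)))*(4 + 4*(-5)) = ((18 + (-8 - 13))/(-22 + (-8 - 13)))*(4 - 20) = ((18 - 21)/(-22 - 21))*(-16) = (-3/(-43))*(-16) = -1/43*(-3)*(-16) = (3/43)*(-16) = -48/43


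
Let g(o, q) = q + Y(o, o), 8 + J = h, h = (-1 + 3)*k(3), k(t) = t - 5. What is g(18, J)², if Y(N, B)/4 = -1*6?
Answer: 1296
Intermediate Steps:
k(t) = -5 + t
Y(N, B) = -24 (Y(N, B) = 4*(-1*6) = 4*(-6) = -24)
h = -4 (h = (-1 + 3)*(-5 + 3) = 2*(-2) = -4)
J = -12 (J = -8 - 4 = -12)
g(o, q) = -24 + q (g(o, q) = q - 24 = -24 + q)
g(18, J)² = (-24 - 12)² = (-36)² = 1296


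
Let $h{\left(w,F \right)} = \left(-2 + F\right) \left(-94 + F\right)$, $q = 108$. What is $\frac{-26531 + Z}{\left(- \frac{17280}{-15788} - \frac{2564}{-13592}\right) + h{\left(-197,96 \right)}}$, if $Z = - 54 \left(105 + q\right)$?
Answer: $- \frac{510095020898}{2538647715} \approx -200.93$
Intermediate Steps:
$h{\left(w,F \right)} = \left(-94 + F\right) \left(-2 + F\right)$
$Z = -11502$ ($Z = - 54 \left(105 + 108\right) = \left(-54\right) 213 = -11502$)
$\frac{-26531 + Z}{\left(- \frac{17280}{-15788} - \frac{2564}{-13592}\right) + h{\left(-197,96 \right)}} = \frac{-26531 - 11502}{\left(- \frac{17280}{-15788} - \frac{2564}{-13592}\right) + \left(188 + 96^{2} - 9216\right)} = - \frac{38033}{\left(\left(-17280\right) \left(- \frac{1}{15788}\right) - - \frac{641}{3398}\right) + \left(188 + 9216 - 9216\right)} = - \frac{38033}{\left(\frac{4320}{3947} + \frac{641}{3398}\right) + 188} = - \frac{38033}{\frac{17209387}{13411906} + 188} = - \frac{38033}{\frac{2538647715}{13411906}} = \left(-38033\right) \frac{13411906}{2538647715} = - \frac{510095020898}{2538647715}$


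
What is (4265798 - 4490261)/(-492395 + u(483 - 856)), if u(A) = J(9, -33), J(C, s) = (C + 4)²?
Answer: 224463/492226 ≈ 0.45602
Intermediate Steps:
J(C, s) = (4 + C)²
u(A) = 169 (u(A) = (4 + 9)² = 13² = 169)
(4265798 - 4490261)/(-492395 + u(483 - 856)) = (4265798 - 4490261)/(-492395 + 169) = -224463/(-492226) = -224463*(-1/492226) = 224463/492226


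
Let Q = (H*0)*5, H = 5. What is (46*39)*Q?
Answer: 0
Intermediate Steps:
Q = 0 (Q = (5*0)*5 = 0*5 = 0)
(46*39)*Q = (46*39)*0 = 1794*0 = 0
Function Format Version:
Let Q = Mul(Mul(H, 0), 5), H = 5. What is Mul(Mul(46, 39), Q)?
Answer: 0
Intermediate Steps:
Q = 0 (Q = Mul(Mul(5, 0), 5) = Mul(0, 5) = 0)
Mul(Mul(46, 39), Q) = Mul(Mul(46, 39), 0) = Mul(1794, 0) = 0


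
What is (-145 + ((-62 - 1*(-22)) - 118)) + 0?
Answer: -303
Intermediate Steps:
(-145 + ((-62 - 1*(-22)) - 118)) + 0 = (-145 + ((-62 + 22) - 118)) + 0 = (-145 + (-40 - 118)) + 0 = (-145 - 158) + 0 = -303 + 0 = -303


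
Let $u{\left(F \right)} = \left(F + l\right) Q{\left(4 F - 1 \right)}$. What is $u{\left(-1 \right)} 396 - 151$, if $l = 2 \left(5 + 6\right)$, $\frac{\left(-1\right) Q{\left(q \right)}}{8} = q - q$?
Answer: $-151$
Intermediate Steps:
$Q{\left(q \right)} = 0$ ($Q{\left(q \right)} = - 8 \left(q - q\right) = \left(-8\right) 0 = 0$)
$l = 22$ ($l = 2 \cdot 11 = 22$)
$u{\left(F \right)} = 0$ ($u{\left(F \right)} = \left(F + 22\right) 0 = \left(22 + F\right) 0 = 0$)
$u{\left(-1 \right)} 396 - 151 = 0 \cdot 396 - 151 = 0 - 151 = -151$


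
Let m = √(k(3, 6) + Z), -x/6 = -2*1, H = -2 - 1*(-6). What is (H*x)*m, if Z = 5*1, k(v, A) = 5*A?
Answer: 48*√35 ≈ 283.97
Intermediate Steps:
Z = 5
H = 4 (H = -2 + 6 = 4)
x = 12 (x = -(-12) = -6*(-2) = 12)
m = √35 (m = √(5*6 + 5) = √(30 + 5) = √35 ≈ 5.9161)
(H*x)*m = (4*12)*√35 = 48*√35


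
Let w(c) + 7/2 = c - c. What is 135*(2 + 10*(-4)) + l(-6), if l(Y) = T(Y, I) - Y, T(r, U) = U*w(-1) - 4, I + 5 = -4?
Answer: -10193/2 ≈ -5096.5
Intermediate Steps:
w(c) = -7/2 (w(c) = -7/2 + (c - c) = -7/2 + 0 = -7/2)
I = -9 (I = -5 - 4 = -9)
T(r, U) = -4 - 7*U/2 (T(r, U) = U*(-7/2) - 4 = -7*U/2 - 4 = -4 - 7*U/2)
l(Y) = 55/2 - Y (l(Y) = (-4 - 7/2*(-9)) - Y = (-4 + 63/2) - Y = 55/2 - Y)
135*(2 + 10*(-4)) + l(-6) = 135*(2 + 10*(-4)) + (55/2 - 1*(-6)) = 135*(2 - 40) + (55/2 + 6) = 135*(-38) + 67/2 = -5130 + 67/2 = -10193/2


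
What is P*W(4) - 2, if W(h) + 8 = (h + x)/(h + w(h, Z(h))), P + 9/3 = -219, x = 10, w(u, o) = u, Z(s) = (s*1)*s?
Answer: 2771/2 ≈ 1385.5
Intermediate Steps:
Z(s) = s² (Z(s) = s*s = s²)
P = -222 (P = -3 - 219 = -222)
W(h) = -8 + (10 + h)/(2*h) (W(h) = -8 + (h + 10)/(h + h) = -8 + (10 + h)/((2*h)) = -8 + (10 + h)*(1/(2*h)) = -8 + (10 + h)/(2*h))
P*W(4) - 2 = -222*(-15/2 + 5/4) - 2 = -222*(-25/4) - 2 = 2775/2 - 2 = 2771/2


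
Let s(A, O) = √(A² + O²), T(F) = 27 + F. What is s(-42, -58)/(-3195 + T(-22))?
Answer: -√1282/1595 ≈ -0.022448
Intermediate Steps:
s(-42, -58)/(-3195 + T(-22)) = √((-42)² + (-58)²)/(-3195 + (27 - 22)) = √(1764 + 3364)/(-3195 + 5) = √5128/(-3190) = (2*√1282)*(-1/3190) = -√1282/1595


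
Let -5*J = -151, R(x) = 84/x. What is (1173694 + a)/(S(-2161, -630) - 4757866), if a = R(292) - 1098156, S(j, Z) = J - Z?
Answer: -27571475/1736380117 ≈ -0.015879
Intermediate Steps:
J = 151/5 (J = -⅕*(-151) = 151/5 ≈ 30.200)
S(j, Z) = 151/5 - Z
a = -80165367/73 (a = 84/292 - 1098156 = 84*(1/292) - 1098156 = 21/73 - 1098156 = -80165367/73 ≈ -1.0982e+6)
(1173694 + a)/(S(-2161, -630) - 4757866) = (1173694 - 80165367/73)/((151/5 - 1*(-630)) - 4757866) = 5514295/(73*((151/5 + 630) - 4757866)) = 5514295/(73*(3301/5 - 4757866)) = 5514295/(73*(-23786029/5)) = (5514295/73)*(-5/23786029) = -27571475/1736380117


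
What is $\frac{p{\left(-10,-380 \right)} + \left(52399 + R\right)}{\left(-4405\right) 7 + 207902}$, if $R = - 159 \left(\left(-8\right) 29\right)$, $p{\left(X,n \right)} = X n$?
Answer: $\frac{93087}{177067} \approx 0.52572$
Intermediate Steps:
$R = 36888$ ($R = \left(-159\right) \left(-232\right) = 36888$)
$\frac{p{\left(-10,-380 \right)} + \left(52399 + R\right)}{\left(-4405\right) 7 + 207902} = \frac{\left(-10\right) \left(-380\right) + \left(52399 + 36888\right)}{\left(-4405\right) 7 + 207902} = \frac{3800 + 89287}{-30835 + 207902} = \frac{93087}{177067}$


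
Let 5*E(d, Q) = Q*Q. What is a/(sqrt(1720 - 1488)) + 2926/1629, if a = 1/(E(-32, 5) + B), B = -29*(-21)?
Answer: 2926/1629 + sqrt(58)/71224 ≈ 1.7963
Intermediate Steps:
B = 609
E(d, Q) = Q**2/5 (E(d, Q) = (Q*Q)/5 = Q**2/5)
a = 1/614 (a = 1/((1/5)*5**2 + 609) = 1/((1/5)*25 + 609) = 1/(5 + 609) = 1/614 ≈ 0.0016287)
a/(sqrt(1720 - 1488)) + 2926/1629 = 1/(614*(sqrt(1720 - 1488))) + 2926/1629 = 1/(614*(sqrt(232))) + 2926*(1/1629) = 1/(614*((2*sqrt(58)))) + 2926/1629 = (sqrt(58)/116)/614 + 2926/1629 = sqrt(58)/71224 + 2926/1629 = 2926/1629 + sqrt(58)/71224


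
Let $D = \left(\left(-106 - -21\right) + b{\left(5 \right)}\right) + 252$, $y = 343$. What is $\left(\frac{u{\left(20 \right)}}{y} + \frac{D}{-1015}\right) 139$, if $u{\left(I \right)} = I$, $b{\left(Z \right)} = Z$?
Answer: $- \frac{768392}{49735} \approx -15.45$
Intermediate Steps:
$D = 172$ ($D = \left(\left(-106 - -21\right) + 5\right) + 252 = \left(\left(-106 + 21\right) + 5\right) + 252 = \left(-85 + 5\right) + 252 = -80 + 252 = 172$)
$\left(\frac{u{\left(20 \right)}}{y} + \frac{D}{-1015}\right) 139 = \left(\frac{20}{343} + \frac{172}{-1015}\right) 139 = \left(20 \cdot \frac{1}{343} + 172 \left(- \frac{1}{1015}\right)\right) 139 = \left(\frac{20}{343} - \frac{172}{1015}\right) 139 = \left(- \frac{5528}{49735}\right) 139 = - \frac{768392}{49735}$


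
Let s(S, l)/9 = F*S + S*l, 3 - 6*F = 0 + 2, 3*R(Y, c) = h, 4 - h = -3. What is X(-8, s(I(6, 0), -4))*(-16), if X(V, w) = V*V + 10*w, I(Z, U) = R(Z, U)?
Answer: 11856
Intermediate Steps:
h = 7 (h = 4 - 1*(-3) = 4 + 3 = 7)
R(Y, c) = 7/3 (R(Y, c) = (1/3)*7 = 7/3)
F = 1/6 (F = 1/2 - (0 + 2)/6 = 1/2 - 1/6*2 = 1/2 - 1/3 = 1/6 ≈ 0.16667)
I(Z, U) = 7/3
s(S, l) = 3*S/2 + 9*S*l (s(S, l) = 9*(S/6 + S*l) = 3*S/2 + 9*S*l)
X(V, w) = V**2 + 10*w
X(-8, s(I(6, 0), -4))*(-16) = ((-8)**2 + 10*((3/2)*(7/3)*(1 + 6*(-4))))*(-16) = (64 + 10*((3/2)*(7/3)*(1 - 24)))*(-16) = (64 + 10*((3/2)*(7/3)*(-23)))*(-16) = (64 + 10*(-161/2))*(-16) = (64 - 805)*(-16) = -741*(-16) = 11856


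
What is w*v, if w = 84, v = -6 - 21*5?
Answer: -9324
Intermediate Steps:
v = -111 (v = -6 - 105 = -111)
w*v = 84*(-111) = -9324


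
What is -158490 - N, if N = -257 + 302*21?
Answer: -164575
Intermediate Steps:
N = 6085 (N = -257 + 6342 = 6085)
-158490 - N = -158490 - 1*6085 = -158490 - 6085 = -164575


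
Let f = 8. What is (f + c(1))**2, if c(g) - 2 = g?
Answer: 121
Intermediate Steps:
c(g) = 2 + g
(f + c(1))**2 = (8 + (2 + 1))**2 = (8 + 3)**2 = 11**2 = 121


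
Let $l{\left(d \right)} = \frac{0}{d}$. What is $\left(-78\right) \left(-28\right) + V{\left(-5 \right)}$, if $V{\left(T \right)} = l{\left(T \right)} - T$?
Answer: $2189$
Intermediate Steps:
$l{\left(d \right)} = 0$
$V{\left(T \right)} = - T$ ($V{\left(T \right)} = 0 - T = - T$)
$\left(-78\right) \left(-28\right) + V{\left(-5 \right)} = \left(-78\right) \left(-28\right) - -5 = 2184 + 5 = 2189$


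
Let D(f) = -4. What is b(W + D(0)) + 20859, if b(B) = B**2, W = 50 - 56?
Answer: 20959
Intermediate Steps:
W = -6
b(W + D(0)) + 20859 = (-6 - 4)**2 + 20859 = (-10)**2 + 20859 = 100 + 20859 = 20959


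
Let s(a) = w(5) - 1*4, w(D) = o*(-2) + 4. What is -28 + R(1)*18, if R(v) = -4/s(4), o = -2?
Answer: -46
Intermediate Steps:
w(D) = 8 (w(D) = -2*(-2) + 4 = 4 + 4 = 8)
s(a) = 4 (s(a) = 8 - 1*4 = 8 - 4 = 4)
R(v) = -1 (R(v) = -4/4 = -4*¼ = -1)
-28 + R(1)*18 = -28 - 1*18 = -28 - 18 = -46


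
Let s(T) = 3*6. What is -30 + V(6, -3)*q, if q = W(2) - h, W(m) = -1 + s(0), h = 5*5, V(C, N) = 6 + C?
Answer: -126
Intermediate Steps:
s(T) = 18
h = 25
W(m) = 17 (W(m) = -1 + 18 = 17)
q = -8 (q = 17 - 1*25 = 17 - 25 = -8)
-30 + V(6, -3)*q = -30 + (6 + 6)*(-8) = -30 + 12*(-8) = -30 - 96 = -126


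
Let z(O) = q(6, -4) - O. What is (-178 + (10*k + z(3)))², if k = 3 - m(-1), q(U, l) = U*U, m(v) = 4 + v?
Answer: 21025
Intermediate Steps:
q(U, l) = U²
k = 0 (k = 3 - (4 - 1) = 3 - 1*3 = 3 - 3 = 0)
z(O) = 36 - O (z(O) = 6² - O = 36 - O)
(-178 + (10*k + z(3)))² = (-178 + (10*0 + (36 - 1*3)))² = (-178 + (0 + (36 - 3)))² = (-178 + (0 + 33))² = (-178 + 33)² = (-145)² = 21025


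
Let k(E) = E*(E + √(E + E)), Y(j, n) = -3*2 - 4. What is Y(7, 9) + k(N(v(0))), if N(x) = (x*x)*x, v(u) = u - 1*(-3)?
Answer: 719 + 81*√6 ≈ 917.41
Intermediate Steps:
v(u) = 3 + u (v(u) = u + 3 = 3 + u)
Y(j, n) = -10 (Y(j, n) = -6 - 4 = -10)
N(x) = x³ (N(x) = x²*x = x³)
k(E) = E*(E + √2*√E) (k(E) = E*(E + √(2*E)) = E*(E + √2*√E))
Y(7, 9) + k(N(v(0))) = -10 + (((3 + 0)³)² + √2*((3 + 0)³)^(3/2)) = -10 + ((3³)² + √2*(3³)^(3/2)) = -10 + (27² + √2*27^(3/2)) = -10 + (729 + √2*(81*√3)) = -10 + (729 + 81*√6) = 719 + 81*√6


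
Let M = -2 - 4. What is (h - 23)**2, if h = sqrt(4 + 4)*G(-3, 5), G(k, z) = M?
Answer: 817 + 552*sqrt(2) ≈ 1597.6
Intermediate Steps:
M = -6
G(k, z) = -6
h = -12*sqrt(2) (h = sqrt(4 + 4)*(-6) = sqrt(8)*(-6) = (2*sqrt(2))*(-6) = -12*sqrt(2) ≈ -16.971)
(h - 23)**2 = (-12*sqrt(2) - 23)**2 = (-23 - 12*sqrt(2))**2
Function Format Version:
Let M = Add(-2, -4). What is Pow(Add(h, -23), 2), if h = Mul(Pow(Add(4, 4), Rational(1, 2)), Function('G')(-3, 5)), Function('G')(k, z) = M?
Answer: Add(817, Mul(552, Pow(2, Rational(1, 2)))) ≈ 1597.6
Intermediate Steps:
M = -6
Function('G')(k, z) = -6
h = Mul(-12, Pow(2, Rational(1, 2))) (h = Mul(Pow(Add(4, 4), Rational(1, 2)), -6) = Mul(Pow(8, Rational(1, 2)), -6) = Mul(Mul(2, Pow(2, Rational(1, 2))), -6) = Mul(-12, Pow(2, Rational(1, 2))) ≈ -16.971)
Pow(Add(h, -23), 2) = Pow(Add(Mul(-12, Pow(2, Rational(1, 2))), -23), 2) = Pow(Add(-23, Mul(-12, Pow(2, Rational(1, 2)))), 2)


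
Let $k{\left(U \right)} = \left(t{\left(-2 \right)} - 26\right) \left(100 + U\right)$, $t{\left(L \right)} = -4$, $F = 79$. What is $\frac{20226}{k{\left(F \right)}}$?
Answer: $- \frac{3371}{895} \approx -3.7665$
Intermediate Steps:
$k{\left(U \right)} = -3000 - 30 U$ ($k{\left(U \right)} = \left(-4 - 26\right) \left(100 + U\right) = - 30 \left(100 + U\right) = -3000 - 30 U$)
$\frac{20226}{k{\left(F \right)}} = \frac{20226}{-3000 - 2370} = \frac{20226}{-5370} = 20226 \left(- \frac{1}{5370}\right) = - \frac{3371}{895}$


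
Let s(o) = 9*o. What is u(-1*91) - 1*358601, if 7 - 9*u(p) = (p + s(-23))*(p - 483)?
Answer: -377606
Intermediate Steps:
u(p) = 7/9 - (-483 + p)*(-207 + p)/9 (u(p) = 7/9 - (p + 9*(-23))*(p - 483)/9 = 7/9 - (p - 207)*(-483 + p)/9 = 7/9 - (-207 + p)*(-483 + p)/9 = 7/9 - (-483 + p)*(-207 + p)/9)
u(-1*91) - 1*358601 = (-99974/9 - (-1*91)²/9 + 230*(-1*91)/3) - 1*358601 = (-99974/9 - ⅑*(-91)² + (230/3)*(-91)) - 358601 = (-99974/9 - ⅑*8281 - 20930/3) - 358601 = (-99974/9 - 8281/9 - 20930/3) - 358601 = -19005 - 358601 = -377606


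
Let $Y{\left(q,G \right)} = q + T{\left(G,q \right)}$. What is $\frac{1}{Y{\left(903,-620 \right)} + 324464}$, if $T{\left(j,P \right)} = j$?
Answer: $\frac{1}{324747} \approx 3.0793 \cdot 10^{-6}$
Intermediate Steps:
$Y{\left(q,G \right)} = G + q$ ($Y{\left(q,G \right)} = q + G = G + q$)
$\frac{1}{Y{\left(903,-620 \right)} + 324464} = \frac{1}{\left(-620 + 903\right) + 324464} = \frac{1}{283 + 324464} = \frac{1}{324747}$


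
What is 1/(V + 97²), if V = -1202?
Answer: 1/8207 ≈ 0.00012185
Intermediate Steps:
1/(V + 97²) = 1/(-1202 + 97²) = 1/(-1202 + 9409) = 1/8207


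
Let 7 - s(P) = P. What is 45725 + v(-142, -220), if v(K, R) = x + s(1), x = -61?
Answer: 45670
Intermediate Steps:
s(P) = 7 - P
v(K, R) = -55 (v(K, R) = -61 + (7 - 1*1) = -61 + (7 - 1) = -61 + 6 = -55)
45725 + v(-142, -220) = 45725 - 55 = 45670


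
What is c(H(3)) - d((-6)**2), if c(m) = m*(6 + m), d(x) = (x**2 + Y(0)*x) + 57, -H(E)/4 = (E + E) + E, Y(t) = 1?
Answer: -309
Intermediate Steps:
H(E) = -12*E (H(E) = -4*((E + E) + E) = -4*(2*E + E) = -12*E)
d(x) = 57 + x + x**2 (d(x) = (x**2 + 1*x) + 57 = (x**2 + x) + 57 = (x + x**2) + 57 = 57 + x + x**2)
c(H(3)) - d((-6)**2) = (-12*3)*(6 - 12*3) - (57 + (-6)**2 + ((-6)**2)**2) = -36*(6 - 36) - (57 + 36 + 36**2) = -36*(-30) - (57 + 36 + 1296) = 1080 - 1*1389 = 1080 - 1389 = -309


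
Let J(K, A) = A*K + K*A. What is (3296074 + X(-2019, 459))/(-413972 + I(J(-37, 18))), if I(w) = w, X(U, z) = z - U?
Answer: -412319/51913 ≈ -7.9425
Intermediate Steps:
J(K, A) = 2*A*K (J(K, A) = A*K + A*K = 2*A*K)
(3296074 + X(-2019, 459))/(-413972 + I(J(-37, 18))) = (3296074 + (459 - 1*(-2019)))/(-413972 + 2*18*(-37)) = (3296074 + (459 + 2019))/(-413972 - 1332) = (3296074 + 2478)/(-415304) = 3298552*(-1/415304) = -412319/51913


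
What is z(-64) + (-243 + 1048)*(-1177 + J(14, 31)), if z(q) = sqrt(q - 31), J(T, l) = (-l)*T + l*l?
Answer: -523250 + I*sqrt(95) ≈ -5.2325e+5 + 9.7468*I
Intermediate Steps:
J(T, l) = l**2 - T*l (J(T, l) = -T*l + l**2 = l**2 - T*l)
z(q) = sqrt(-31 + q)
z(-64) + (-243 + 1048)*(-1177 + J(14, 31)) = sqrt(-31 - 64) + (-243 + 1048)*(-1177 + 31*(31 - 1*14)) = sqrt(-95) + 805*(-1177 + 31*(31 - 14)) = I*sqrt(95) + 805*(-1177 + 31*17) = I*sqrt(95) + 805*(-1177 + 527) = I*sqrt(95) + 805*(-650) = I*sqrt(95) - 523250 = -523250 + I*sqrt(95)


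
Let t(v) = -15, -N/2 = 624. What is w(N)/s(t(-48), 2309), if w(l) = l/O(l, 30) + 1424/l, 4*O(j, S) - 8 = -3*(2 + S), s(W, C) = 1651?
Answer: 47693/1416558 ≈ 0.033668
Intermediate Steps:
N = -1248 (N = -2*624 = -1248)
O(j, S) = 1/2 - 3*S/4 (O(j, S) = 2 + (-3*(2 + S))/4 = 2 + (-6 - 3*S)/4 = 2 + (-3/2 - 3*S/4) = 1/2 - 3*S/4)
w(l) = 1424/l - l/22 (w(l) = l/(1/2 - 3/4*30) + 1424/l = l/(1/2 - 45/2) + 1424/l = l/(-22) + 1424/l = l*(-1/22) + 1424/l = -l/22 + 1424/l = 1424/l - l/22)
w(N)/s(t(-48), 2309) = (1424/(-1248) - 1/22*(-1248))/1651 = (1424*(-1/1248) + 624/11)*(1/1651) = (-89/78 + 624/11)*(1/1651) = (47693/858)*(1/1651) = 47693/1416558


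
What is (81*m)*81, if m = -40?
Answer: -262440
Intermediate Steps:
(81*m)*81 = (81*(-40))*81 = -3240*81 = -262440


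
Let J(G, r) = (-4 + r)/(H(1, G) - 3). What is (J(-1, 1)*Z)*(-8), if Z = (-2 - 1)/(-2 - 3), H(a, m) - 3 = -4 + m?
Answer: -72/25 ≈ -2.8800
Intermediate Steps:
H(a, m) = -1 + m (H(a, m) = 3 + (-4 + m) = -1 + m)
J(G, r) = (-4 + r)/(-4 + G) (J(G, r) = (-4 + r)/((-1 + G) - 3) = (-4 + r)/(-4 + G))
Z = ⅗ (Z = -3/(-5) = -3*(-⅕) = ⅗ ≈ 0.60000)
(J(-1, 1)*Z)*(-8) = (((-4 + 1)/(-4 - 1))*(⅗))*(-8) = ((-3/(-5))*(⅗))*(-8) = (-⅕*(-3)*(⅗))*(-8) = ((⅗)*(⅗))*(-8) = (9/25)*(-8) = -72/25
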